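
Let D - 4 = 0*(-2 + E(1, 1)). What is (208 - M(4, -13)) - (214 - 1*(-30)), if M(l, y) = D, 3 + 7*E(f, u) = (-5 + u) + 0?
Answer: -40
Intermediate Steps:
E(f, u) = -8/7 + u/7 (E(f, u) = -3/7 + ((-5 + u) + 0)/7 = -3/7 + (-5 + u)/7 = -3/7 + (-5/7 + u/7) = -8/7 + u/7)
D = 4 (D = 4 + 0*(-2 + (-8/7 + (1/7)*1)) = 4 + 0*(-2 + (-8/7 + 1/7)) = 4 + 0*(-2 - 1) = 4 + 0*(-3) = 4 + 0 = 4)
M(l, y) = 4
(208 - M(4, -13)) - (214 - 1*(-30)) = (208 - 1*4) - (214 - 1*(-30)) = (208 - 4) - (214 + 30) = 204 - 1*244 = 204 - 244 = -40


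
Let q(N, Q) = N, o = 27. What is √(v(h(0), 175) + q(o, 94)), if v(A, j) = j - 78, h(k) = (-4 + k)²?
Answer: 2*√31 ≈ 11.136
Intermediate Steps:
v(A, j) = -78 + j
√(v(h(0), 175) + q(o, 94)) = √((-78 + 175) + 27) = √(97 + 27) = √124 = 2*√31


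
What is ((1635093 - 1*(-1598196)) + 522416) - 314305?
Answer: 3441400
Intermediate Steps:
((1635093 - 1*(-1598196)) + 522416) - 314305 = ((1635093 + 1598196) + 522416) - 314305 = (3233289 + 522416) - 314305 = 3755705 - 314305 = 3441400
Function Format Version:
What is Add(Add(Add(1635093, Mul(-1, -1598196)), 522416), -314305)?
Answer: 3441400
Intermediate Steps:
Add(Add(Add(1635093, Mul(-1, -1598196)), 522416), -314305) = Add(Add(Add(1635093, 1598196), 522416), -314305) = Add(Add(3233289, 522416), -314305) = Add(3755705, -314305) = 3441400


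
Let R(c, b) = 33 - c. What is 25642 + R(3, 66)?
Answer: 25672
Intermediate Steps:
25642 + R(3, 66) = 25642 + (33 - 1*3) = 25642 + (33 - 3) = 25642 + 30 = 25672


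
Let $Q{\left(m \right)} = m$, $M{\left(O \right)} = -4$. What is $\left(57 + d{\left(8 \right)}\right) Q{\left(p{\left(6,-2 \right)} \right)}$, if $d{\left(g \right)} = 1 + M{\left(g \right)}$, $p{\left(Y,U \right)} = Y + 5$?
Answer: $594$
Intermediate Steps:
$p{\left(Y,U \right)} = 5 + Y$
$d{\left(g \right)} = -3$ ($d{\left(g \right)} = 1 - 4 = -3$)
$\left(57 + d{\left(8 \right)}\right) Q{\left(p{\left(6,-2 \right)} \right)} = \left(57 - 3\right) \left(5 + 6\right) = 54 \cdot 11 = 594$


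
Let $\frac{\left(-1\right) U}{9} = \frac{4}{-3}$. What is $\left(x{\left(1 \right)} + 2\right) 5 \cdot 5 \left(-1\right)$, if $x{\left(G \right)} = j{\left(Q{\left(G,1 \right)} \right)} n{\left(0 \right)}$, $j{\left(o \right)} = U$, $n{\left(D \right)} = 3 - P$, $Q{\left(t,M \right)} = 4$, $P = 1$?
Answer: $-650$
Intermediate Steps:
$U = 12$ ($U = - 9 \frac{4}{-3} = - 9 \cdot 4 \left(- \frac{1}{3}\right) = \left(-9\right) \left(- \frac{4}{3}\right) = 12$)
$n{\left(D \right)} = 2$ ($n{\left(D \right)} = 3 - 1 = 2$)
$j{\left(o \right)} = 12$
$x{\left(G \right)} = 24$ ($x{\left(G \right)} = 12 \cdot 2 = 24$)
$\left(x{\left(1 \right)} + 2\right) 5 \cdot 5 \left(-1\right) = \left(24 + 2\right) 5 \cdot 5 \left(-1\right) = 26 \cdot 5 \cdot 5 \left(-1\right) = 130 \cdot 5 \left(-1\right) = 650 \left(-1\right) = -650$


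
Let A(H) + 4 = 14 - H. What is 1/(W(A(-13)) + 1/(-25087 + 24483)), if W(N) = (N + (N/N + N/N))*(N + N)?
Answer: 604/694599 ≈ 0.00086957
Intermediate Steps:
A(H) = 10 - H (A(H) = -4 + (14 - H) = 10 - H)
W(N) = 2*N*(2 + N) (W(N) = (N + (1 + 1))*(2*N) = (N + 2)*(2*N) = (2 + N)*(2*N) = 2*N*(2 + N))
1/(W(A(-13)) + 1/(-25087 + 24483)) = 1/(2*(10 - 1*(-13))*(2 + (10 - 1*(-13))) + 1/(-25087 + 24483)) = 1/(2*(10 + 13)*(2 + (10 + 13)) + 1/(-604)) = 1/(2*23*(2 + 23) - 1/604) = 1/(2*23*25 - 1/604) = 1/(1150 - 1/604) = 1/(694599/604) = 604/694599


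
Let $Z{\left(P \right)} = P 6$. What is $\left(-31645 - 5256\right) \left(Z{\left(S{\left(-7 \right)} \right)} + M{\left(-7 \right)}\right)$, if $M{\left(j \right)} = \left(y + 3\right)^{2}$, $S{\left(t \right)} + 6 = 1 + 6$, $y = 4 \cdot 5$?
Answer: $-19742035$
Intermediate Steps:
$y = 20$
$S{\left(t \right)} = 1$ ($S{\left(t \right)} = -6 + \left(1 + 6\right) = -6 + 7 = 1$)
$Z{\left(P \right)} = 6 P$
$M{\left(j \right)} = 529$ ($M{\left(j \right)} = \left(20 + 3\right)^{2} = 23^{2} = 529$)
$\left(-31645 - 5256\right) \left(Z{\left(S{\left(-7 \right)} \right)} + M{\left(-7 \right)}\right) = \left(-31645 - 5256\right) \left(6 \cdot 1 + 529\right) = - 36901 \left(6 + 529\right) = \left(-36901\right) 535 = -19742035$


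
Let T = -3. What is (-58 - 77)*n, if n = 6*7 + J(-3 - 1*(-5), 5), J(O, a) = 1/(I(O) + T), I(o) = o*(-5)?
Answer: -73575/13 ≈ -5659.6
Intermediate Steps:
I(o) = -5*o
J(O, a) = 1/(-3 - 5*O) (J(O, a) = 1/(-5*O - 3) = 1/(-3 - 5*O))
n = 545/13 (n = 6*7 - 1/(3 + 5*(-3 - 1*(-5))) = 42 - 1/(3 + 5*(-3 + 5)) = 42 - 1/(3 + 5*2) = 42 - 1/(3 + 10) = 42 - 1/13 = 545/13 ≈ 41.923)
(-58 - 77)*n = (-58 - 77)*(545/13) = -135*545/13 = -73575/13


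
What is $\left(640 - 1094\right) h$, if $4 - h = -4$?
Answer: $-3632$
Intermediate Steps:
$h = 8$ ($h = 4 - -4 = 4 + 4 = 8$)
$\left(640 - 1094\right) h = \left(640 - 1094\right) 8 = \left(-454\right) 8 = -3632$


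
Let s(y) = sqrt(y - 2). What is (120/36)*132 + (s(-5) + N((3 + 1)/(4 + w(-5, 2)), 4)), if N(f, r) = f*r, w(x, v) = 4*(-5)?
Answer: 439 + I*sqrt(7) ≈ 439.0 + 2.6458*I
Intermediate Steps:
w(x, v) = -20
s(y) = sqrt(-2 + y)
(120/36)*132 + (s(-5) + N((3 + 1)/(4 + w(-5, 2)), 4)) = (120/36)*132 + (sqrt(-2 - 5) + ((3 + 1)/(4 - 20))*4) = (120*(1/36))*132 + (sqrt(-7) + (4/(-16))*4) = (10/3)*132 + (I*sqrt(7) + (4*(-1/16))*4) = 440 + (I*sqrt(7) - 1/4*4) = 440 + (I*sqrt(7) - 1) = 440 + (-1 + I*sqrt(7)) = 439 + I*sqrt(7)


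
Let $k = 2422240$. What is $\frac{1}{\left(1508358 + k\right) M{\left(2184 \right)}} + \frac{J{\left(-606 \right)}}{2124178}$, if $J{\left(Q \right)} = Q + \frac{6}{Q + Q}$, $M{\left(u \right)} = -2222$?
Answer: $- \frac{189025762389}{662575783290806} \approx -0.00028529$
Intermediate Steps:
$J{\left(Q \right)} = Q + \frac{3}{Q}$ ($J{\left(Q \right)} = Q + \frac{6}{2 Q} = Q + 6 \frac{1}{2 Q} = Q + \frac{3}{Q}$)
$\frac{1}{\left(1508358 + k\right) M{\left(2184 \right)}} + \frac{J{\left(-606 \right)}}{2124178} = \frac{1}{\left(1508358 + 2422240\right) \left(-2222\right)} + \frac{-606 + \frac{3}{-606}}{2124178} = \frac{1}{3930598} \left(- \frac{1}{2222}\right) + \left(-606 + 3 \left(- \frac{1}{606}\right)\right) \frac{1}{2124178} = \frac{1}{3930598} \left(- \frac{1}{2222}\right) + \left(-606 - \frac{1}{202}\right) \frac{1}{2124178} = - \frac{1}{8733788756} - \frac{122413}{429083956} = - \frac{189025762389}{662575783290806}$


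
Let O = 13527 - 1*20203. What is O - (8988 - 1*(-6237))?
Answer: -21901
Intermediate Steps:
O = -6676 (O = 13527 - 20203 = -6676)
O - (8988 - 1*(-6237)) = -6676 - (8988 - 1*(-6237)) = -6676 - (8988 + 6237) = -6676 - 1*15225 = -6676 - 15225 = -21901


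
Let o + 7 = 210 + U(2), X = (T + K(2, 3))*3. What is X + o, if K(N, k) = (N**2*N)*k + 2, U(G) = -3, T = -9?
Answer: 251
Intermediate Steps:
K(N, k) = 2 + k*N**3 (K(N, k) = N**3*k + 2 = k*N**3 + 2 = 2 + k*N**3)
X = 51 (X = (-9 + (2 + 3*2**3))*3 = (-9 + (2 + 3*8))*3 = (-9 + (2 + 24))*3 = (-9 + 26)*3 = 17*3 = 51)
o = 200 (o = -7 + (210 - 3) = -7 + 207 = 200)
X + o = 51 + 200 = 251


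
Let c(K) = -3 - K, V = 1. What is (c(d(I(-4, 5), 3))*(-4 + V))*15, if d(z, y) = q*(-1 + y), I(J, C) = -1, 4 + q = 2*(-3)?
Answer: -765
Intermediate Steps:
q = -10 (q = -4 + 2*(-3) = -4 - 6 = -10)
d(z, y) = 10 - 10*y (d(z, y) = -10*(-1 + y) = 10 - 10*y)
(c(d(I(-4, 5), 3))*(-4 + V))*15 = ((-3 - (10 - 10*3))*(-4 + 1))*15 = ((-3 - (10 - 30))*(-3))*15 = ((-3 - 1*(-20))*(-3))*15 = ((-3 + 20)*(-3))*15 = (17*(-3))*15 = -51*15 = -765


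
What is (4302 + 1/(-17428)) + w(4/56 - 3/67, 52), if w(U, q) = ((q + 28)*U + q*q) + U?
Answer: 57282811773/8173732 ≈ 7008.2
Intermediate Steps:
w(U, q) = U + q**2 + U*(28 + q) (w(U, q) = ((28 + q)*U + q**2) + U = (U*(28 + q) + q**2) + U = (q**2 + U*(28 + q)) + U = U + q**2 + U*(28 + q))
(4302 + 1/(-17428)) + w(4/56 - 3/67, 52) = (4302 + 1/(-17428)) + (52**2 + 29*(4/56 - 3/67) + (4/56 - 3/67)*52) = (4302 - 1/17428) + (2704 + 29*(4*(1/56) - 3*1/67) + (4*(1/56) - 3*1/67)*52) = 74975255/17428 + (2704 + 29*(1/14 - 3/67) + (1/14 - 3/67)*52) = 74975255/17428 + (2704 + 29*(25/938) + (25/938)*52) = 74975255/17428 + (2704 + 725/938 + 650/469) = 74975255/17428 + 2538377/938 = 57282811773/8173732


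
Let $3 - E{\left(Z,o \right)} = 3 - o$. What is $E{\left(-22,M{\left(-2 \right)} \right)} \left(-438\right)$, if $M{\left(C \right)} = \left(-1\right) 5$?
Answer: $2190$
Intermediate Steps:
$M{\left(C \right)} = -5$
$E{\left(Z,o \right)} = o$ ($E{\left(Z,o \right)} = 3 - \left(3 - o\right) = 3 + \left(-3 + o\right) = o$)
$E{\left(-22,M{\left(-2 \right)} \right)} \left(-438\right) = \left(-5\right) \left(-438\right) = 2190$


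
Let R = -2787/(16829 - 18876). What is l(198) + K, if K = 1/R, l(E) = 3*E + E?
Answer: 2209351/2787 ≈ 792.73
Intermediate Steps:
l(E) = 4*E
R = 2787/2047 (R = -2787/(-2047) = -2787*(-1/2047) = 2787/2047 ≈ 1.3615)
K = 2047/2787 (K = 1/(2787/2047) = 2047/2787 ≈ 0.73448)
l(198) + K = 4*198 + 2047/2787 = 792 + 2047/2787 = 2209351/2787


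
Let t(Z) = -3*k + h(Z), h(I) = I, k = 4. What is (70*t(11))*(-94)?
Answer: 6580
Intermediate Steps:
t(Z) = -12 + Z (t(Z) = -3*4 + Z = -12 + Z)
(70*t(11))*(-94) = (70*(-12 + 11))*(-94) = (70*(-1))*(-94) = -70*(-94) = 6580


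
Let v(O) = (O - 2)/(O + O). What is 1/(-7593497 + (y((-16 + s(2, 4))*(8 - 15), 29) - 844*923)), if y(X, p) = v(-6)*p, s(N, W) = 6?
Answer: -3/25117469 ≈ -1.1944e-7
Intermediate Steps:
v(O) = (-2 + O)/(2*O) (v(O) = (-2 + O)/((2*O)) = (-2 + O)*(1/(2*O)) = (-2 + O)/(2*O))
y(X, p) = 2*p/3 (y(X, p) = ((½)*(-2 - 6)/(-6))*p = ((½)*(-⅙)*(-8))*p = 2*p/3)
1/(-7593497 + (y((-16 + s(2, 4))*(8 - 15), 29) - 844*923)) = 1/(-7593497 + ((⅔)*29 - 844*923)) = 1/(-7593497 + (58/3 - 779012)) = 1/(-7593497 - 2336978/3) = 1/(-25117469/3) = -3/25117469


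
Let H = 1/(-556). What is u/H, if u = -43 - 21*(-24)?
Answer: -256316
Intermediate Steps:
u = 461 (u = -43 + 504 = 461)
H = -1/556 ≈ -0.0017986
u/H = 461/(-1/556) = 461*(-556) = -256316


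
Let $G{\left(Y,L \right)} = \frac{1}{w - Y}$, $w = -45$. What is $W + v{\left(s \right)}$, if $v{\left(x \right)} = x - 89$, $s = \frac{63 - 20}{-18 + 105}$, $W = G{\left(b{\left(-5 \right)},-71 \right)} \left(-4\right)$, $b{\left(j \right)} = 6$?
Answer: $- \frac{130784}{1479} \approx -88.427$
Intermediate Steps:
$G{\left(Y,L \right)} = \frac{1}{-45 - Y}$
$W = \frac{4}{51}$ ($W = - \frac{1}{45 + 6} \left(-4\right) = - \frac{1}{51} \left(-4\right) = \left(-1\right) \frac{1}{51} \left(-4\right) = \left(- \frac{1}{51}\right) \left(-4\right) = \frac{4}{51} \approx 0.078431$)
$s = \frac{43}{87} \approx 0.49425$
$v{\left(x \right)} = -89 + x$ ($v{\left(x \right)} = x - 89 = -89 + x$)
$W + v{\left(s \right)} = \frac{4}{51} + \left(-89 + \frac{43}{87}\right) = \frac{4}{51} - \frac{7700}{87} = - \frac{130784}{1479}$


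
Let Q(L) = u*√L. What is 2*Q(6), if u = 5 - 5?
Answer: 0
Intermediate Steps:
u = 0
Q(L) = 0 (Q(L) = 0*√L = 0)
2*Q(6) = 2*0 = 0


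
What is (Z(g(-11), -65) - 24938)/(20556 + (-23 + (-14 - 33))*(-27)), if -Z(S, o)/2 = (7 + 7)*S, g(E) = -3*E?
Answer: -12931/11223 ≈ -1.1522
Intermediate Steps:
Z(S, o) = -28*S (Z(S, o) = -2*(7 + 7)*S = -28*S)
(Z(g(-11), -65) - 24938)/(20556 + (-23 + (-14 - 33))*(-27)) = (-(-84)*(-11) - 24938)/(20556 + (-23 + (-14 - 33))*(-27)) = (-28*33 - 24938)/(20556 + (-23 - 47)*(-27)) = (-924 - 24938)/(20556 - 70*(-27)) = -25862/(20556 + 1890) = -25862/22446 = -25862*1/22446 = -12931/11223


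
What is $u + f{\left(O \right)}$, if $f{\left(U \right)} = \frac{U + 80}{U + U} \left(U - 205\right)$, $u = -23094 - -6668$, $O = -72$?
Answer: $- \frac{295391}{18} \approx -16411.0$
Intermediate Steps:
$u = -16426$ ($u = -23094 + 6668 = -16426$)
$f{\left(U \right)} = \frac{\left(-205 + U\right) \left(80 + U\right)}{2 U}$ ($f{\left(U \right)} = \frac{80 + U}{2 U} \left(-205 + U\right) = \frac{\left(-205 + U\right) \left(80 + U\right)}{2 U}$)
$u + f{\left(O \right)} = -16426 + \frac{-16400 - 72 \left(-125 - 72\right)}{2 \left(-72\right)} = -16426 + \frac{1}{2} \left(- \frac{1}{72}\right) \left(-16400 - -14184\right) = -16426 + \frac{1}{2} \left(- \frac{1}{72}\right) \left(-16400 + 14184\right) = -16426 + \frac{1}{2} \left(- \frac{1}{72}\right) \left(-2216\right) = -16426 + \frac{277}{18} = - \frac{295391}{18}$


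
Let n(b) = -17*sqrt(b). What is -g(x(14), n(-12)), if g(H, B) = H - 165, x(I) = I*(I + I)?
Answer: -227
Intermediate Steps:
x(I) = 2*I**2 (x(I) = I*(2*I) = 2*I**2)
g(H, B) = -165 + H
-g(x(14), n(-12)) = -(-165 + 2*14**2) = -(-165 + 2*196) = -(-165 + 392) = -1*227 = -227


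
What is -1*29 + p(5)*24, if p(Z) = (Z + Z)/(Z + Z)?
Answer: -5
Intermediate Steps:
p(Z) = 1 (p(Z) = (2*Z)/((2*Z)) = (2*Z)*(1/(2*Z)) = 1)
-1*29 + p(5)*24 = -1*29 + 1*24 = -29 + 24 = -5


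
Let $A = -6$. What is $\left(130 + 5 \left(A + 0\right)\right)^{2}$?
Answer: $10000$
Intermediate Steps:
$\left(130 + 5 \left(A + 0\right)\right)^{2} = \left(130 + 5 \left(-6 + 0\right)\right)^{2} = \left(130 + 5 \left(-6\right)\right)^{2} = \left(130 - 30\right)^{2} = 100^{2} = 10000$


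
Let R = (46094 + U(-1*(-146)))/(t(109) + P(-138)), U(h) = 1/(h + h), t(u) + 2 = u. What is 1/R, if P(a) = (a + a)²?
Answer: 22274636/13459449 ≈ 1.6549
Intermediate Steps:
t(u) = -2 + u
P(a) = 4*a² (P(a) = (2*a)² = 4*a²)
U(h) = 1/(2*h)
R = 13459449/22274636 (R = (46094 + 1/(2*((-1*(-146)))))/((-2 + 109) + 4*(-138)²) = (46094 + (½)/146)/(107 + 4*19044) = (46094 + (½)*(1/146))/(107 + 76176) = (46094 + 1/292)/76283 = (13459449/292)*(1/76283) = 13459449/22274636 ≈ 0.60425)
1/R = 1/(13459449/22274636) = 22274636/13459449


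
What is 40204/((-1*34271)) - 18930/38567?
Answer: -2199297698/1321729657 ≈ -1.6640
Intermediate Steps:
40204/((-1*34271)) - 18930/38567 = 40204/(-34271) - 18930*1/38567 = 40204*(-1/34271) - 18930/38567 = -40204/34271 - 18930/38567 = -2199297698/1321729657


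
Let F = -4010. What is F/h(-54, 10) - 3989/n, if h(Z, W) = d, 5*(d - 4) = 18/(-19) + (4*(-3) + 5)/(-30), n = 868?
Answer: -9963789077/9541924 ≈ -1044.2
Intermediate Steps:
d = 10993/2850 (d = 4 + (18/(-19) + (4*(-3) + 5)/(-30))/5 = 4 + (18*(-1/19) + (-12 + 5)*(-1/30))/5 = 4 + (-18/19 - 7*(-1/30))/5 = 4 + (-18/19 + 7/30)/5 = 4 + (⅕)*(-407/570) = 4 - 407/2850 = 10993/2850 ≈ 3.8572)
h(Z, W) = 10993/2850
F/h(-54, 10) - 3989/n = -4010/10993/2850 - 3989/868 = -4010*2850/10993 - 3989*1/868 = -11428500/10993 - 3989/868 = -9963789077/9541924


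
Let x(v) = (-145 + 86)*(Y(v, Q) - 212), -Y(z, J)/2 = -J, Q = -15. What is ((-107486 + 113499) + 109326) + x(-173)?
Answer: 129617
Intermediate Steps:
Y(z, J) = 2*J (Y(z, J) = -(-2)*J = 2*J)
x(v) = 14278 (x(v) = (-145 + 86)*(2*(-15) - 212) = -59*(-30 - 212) = -59*(-242) = 14278)
((-107486 + 113499) + 109326) + x(-173) = ((-107486 + 113499) + 109326) + 14278 = (6013 + 109326) + 14278 = 115339 + 14278 = 129617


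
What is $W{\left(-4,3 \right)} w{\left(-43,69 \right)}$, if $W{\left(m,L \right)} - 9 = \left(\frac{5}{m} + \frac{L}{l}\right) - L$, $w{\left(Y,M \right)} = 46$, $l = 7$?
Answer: $\frac{3335}{14} \approx 238.21$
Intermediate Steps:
$W{\left(m,L \right)} = 9 + \frac{5}{m} - \frac{6 L}{7}$ ($W{\left(m,L \right)} = 9 - \left(L - \frac{5}{m} - \frac{L}{7}\right) = 9 - \left(L - \frac{5}{m} - L \frac{1}{7}\right) = 9 - \left(- \frac{5}{m} + \frac{6 L}{7}\right) = 9 + \frac{5}{m} - \frac{6 L}{7}$)
$W{\left(-4,3 \right)} w{\left(-43,69 \right)} = \left(9 + \frac{5}{-4} - \frac{18}{7}\right) 46 = \left(9 + 5 \left(- \frac{1}{4}\right) - \frac{18}{7}\right) 46 = \left(9 - \frac{5}{4} - \frac{18}{7}\right) 46 = \frac{145}{28} \cdot 46 = \frac{3335}{14}$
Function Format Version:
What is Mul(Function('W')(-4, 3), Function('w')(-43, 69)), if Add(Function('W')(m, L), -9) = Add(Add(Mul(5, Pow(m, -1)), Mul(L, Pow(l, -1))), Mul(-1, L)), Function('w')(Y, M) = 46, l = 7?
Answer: Rational(3335, 14) ≈ 238.21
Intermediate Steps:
Function('W')(m, L) = Add(9, Mul(5, Pow(m, -1)), Mul(Rational(-6, 7), L)) (Function('W')(m, L) = Add(9, Add(Add(Mul(5, Pow(m, -1)), Mul(L, Pow(7, -1))), Mul(-1, L))) = Add(9, Add(Add(Mul(5, Pow(m, -1)), Mul(L, Rational(1, 7))), Mul(-1, L))) = Add(9, Add(Add(Mul(5, Pow(m, -1)), Mul(Rational(1, 7), L)), Mul(-1, L))) = Add(9, Add(Mul(5, Pow(m, -1)), Mul(Rational(-6, 7), L))) = Add(9, Mul(5, Pow(m, -1)), Mul(Rational(-6, 7), L)))
Mul(Function('W')(-4, 3), Function('w')(-43, 69)) = Mul(Add(9, Mul(5, Pow(-4, -1)), Mul(Rational(-6, 7), 3)), 46) = Mul(Add(9, Mul(5, Rational(-1, 4)), Rational(-18, 7)), 46) = Mul(Add(9, Rational(-5, 4), Rational(-18, 7)), 46) = Mul(Rational(145, 28), 46) = Rational(3335, 14)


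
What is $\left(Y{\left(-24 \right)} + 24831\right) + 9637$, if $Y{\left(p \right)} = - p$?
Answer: $34492$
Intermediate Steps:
$\left(Y{\left(-24 \right)} + 24831\right) + 9637 = \left(\left(-1\right) \left(-24\right) + 24831\right) + 9637 = \left(24 + 24831\right) + 9637 = 24855 + 9637 = 34492$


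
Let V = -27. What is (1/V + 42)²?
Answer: 1283689/729 ≈ 1760.9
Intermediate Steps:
(1/V + 42)² = (1/(-27) + 42)² = (-1/27 + 42)² = (1133/27)² = 1283689/729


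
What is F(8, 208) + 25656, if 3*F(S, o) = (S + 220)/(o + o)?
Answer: 2668243/104 ≈ 25656.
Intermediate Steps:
F(S, o) = (220 + S)/(6*o) (F(S, o) = ((S + 220)/(o + o))/3 = ((220 + S)/((2*o)))/3 = ((220 + S)*(1/(2*o)))/3 = ((220 + S)/(2*o))/3 = (220 + S)/(6*o))
F(8, 208) + 25656 = (1/6)*(220 + 8)/208 + 25656 = (1/6)*(1/208)*228 + 25656 = 19/104 + 25656 = 2668243/104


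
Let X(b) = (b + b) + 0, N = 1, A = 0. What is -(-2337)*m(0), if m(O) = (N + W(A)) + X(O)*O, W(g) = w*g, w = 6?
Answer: 2337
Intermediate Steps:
X(b) = 2*b (X(b) = 2*b + 0 = 2*b)
W(g) = 6*g
m(O) = 1 + 2*O² (m(O) = (1 + 6*0) + (2*O)*O = (1 + 0) + 2*O² = 1 + 2*O²)
-(-2337)*m(0) = -(-2337)*(1 + 2*0²) = -(-2337)*(1 + 2*0) = -(-2337)*(1 + 0) = -(-2337) = -41*(-57) = 2337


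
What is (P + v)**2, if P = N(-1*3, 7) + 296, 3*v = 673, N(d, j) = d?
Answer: 2408704/9 ≈ 2.6763e+5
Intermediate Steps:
v = 673/3 (v = (1/3)*673 = 673/3 ≈ 224.33)
P = 293 (P = -1*3 + 296 = -3 + 296 = 293)
(P + v)**2 = (293 + 673/3)**2 = (1552/3)**2 = 2408704/9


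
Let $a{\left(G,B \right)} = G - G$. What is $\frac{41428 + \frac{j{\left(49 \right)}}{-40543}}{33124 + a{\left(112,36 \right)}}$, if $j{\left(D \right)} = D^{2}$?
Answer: $\frac{1679613003}{1342946332} \approx 1.2507$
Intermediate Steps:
$a{\left(G,B \right)} = 0$
$\frac{41428 + \frac{j{\left(49 \right)}}{-40543}}{33124 + a{\left(112,36 \right)}} = \frac{41428 + \frac{49^{2}}{-40543}}{33124 + 0} = \frac{41428 + 2401 \left(- \frac{1}{40543}\right)}{33124} = \left(41428 - \frac{2401}{40543}\right) \frac{1}{33124} = \frac{1679613003}{40543} \cdot \frac{1}{33124} = \frac{1679613003}{1342946332}$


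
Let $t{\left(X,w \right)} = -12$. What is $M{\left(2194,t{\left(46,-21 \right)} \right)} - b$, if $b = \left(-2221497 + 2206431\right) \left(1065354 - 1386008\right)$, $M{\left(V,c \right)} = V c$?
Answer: $-4830999492$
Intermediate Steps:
$b = 4830973164$ ($b = \left(-15066\right) \left(-320654\right) = 4830973164$)
$M{\left(2194,t{\left(46,-21 \right)} \right)} - b = 2194 \left(-12\right) - 4830973164 = -26328 - 4830973164 = -4830999492$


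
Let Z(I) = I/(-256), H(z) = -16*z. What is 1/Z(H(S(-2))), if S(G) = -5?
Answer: -16/5 ≈ -3.2000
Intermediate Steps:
Z(I) = -I/256 (Z(I) = I*(-1/256) = -I/256)
1/Z(H(S(-2))) = 1/(-(-1)*(-5)/16) = 1/(-1/256*80) = 1/(-5/16) = -16/5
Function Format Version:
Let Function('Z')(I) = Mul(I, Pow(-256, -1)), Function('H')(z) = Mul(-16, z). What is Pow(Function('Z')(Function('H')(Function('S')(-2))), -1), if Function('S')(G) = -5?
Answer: Rational(-16, 5) ≈ -3.2000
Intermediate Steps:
Function('Z')(I) = Mul(Rational(-1, 256), I) (Function('Z')(I) = Mul(I, Rational(-1, 256)) = Mul(Rational(-1, 256), I))
Pow(Function('Z')(Function('H')(Function('S')(-2))), -1) = Pow(Mul(Rational(-1, 256), Mul(-16, -5)), -1) = Pow(Mul(Rational(-1, 256), 80), -1) = Pow(Rational(-5, 16), -1) = Rational(-16, 5)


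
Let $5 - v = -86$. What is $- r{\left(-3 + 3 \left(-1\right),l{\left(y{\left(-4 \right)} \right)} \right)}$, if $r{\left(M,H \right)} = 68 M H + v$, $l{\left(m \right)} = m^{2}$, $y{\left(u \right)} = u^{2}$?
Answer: $104357$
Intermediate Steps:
$v = 91$ ($v = 5 - -86 = 5 + 86 = 91$)
$r{\left(M,H \right)} = 91 + 68 H M$ ($r{\left(M,H \right)} = 68 M H + 91 = 68 H M + 91 = 91 + 68 H M$)
$- r{\left(-3 + 3 \left(-1\right),l{\left(y{\left(-4 \right)} \right)} \right)} = - (91 + 68 \left(\left(-4\right)^{2}\right)^{2} \left(-3 + 3 \left(-1\right)\right)) = - (91 + 68 \cdot 16^{2} \left(-3 - 3\right)) = - (91 + 68 \cdot 256 \left(-6\right)) = - (91 - 104448) = \left(-1\right) \left(-104357\right) = 104357$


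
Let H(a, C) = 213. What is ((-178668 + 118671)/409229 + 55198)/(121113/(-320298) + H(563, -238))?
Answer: 2411690447326270/9289820363223 ≈ 259.61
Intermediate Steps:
((-178668 + 118671)/409229 + 55198)/(121113/(-320298) + H(563, -238)) = ((-178668 + 118671)/409229 + 55198)/(121113/(-320298) + 213) = (-59997*1/409229 + 55198)/(121113*(-1/320298) + 213) = (-59997/409229 + 55198)/(-40371/106766 + 213) = 22588562345/(409229*(22700787/106766)) = (22588562345/409229)*(106766/22700787) = 2411690447326270/9289820363223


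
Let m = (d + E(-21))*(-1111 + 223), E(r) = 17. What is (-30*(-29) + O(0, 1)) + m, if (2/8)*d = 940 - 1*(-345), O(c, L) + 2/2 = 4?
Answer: -4578543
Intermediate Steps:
O(c, L) = 3 (O(c, L) = -1 + 4 = 3)
d = 5140 (d = 4*(940 - 1*(-345)) = 4*(940 + 345) = 4*1285 = 5140)
m = -4579416 (m = (5140 + 17)*(-1111 + 223) = 5157*(-888) = -4579416)
(-30*(-29) + O(0, 1)) + m = (-30*(-29) + 3) - 4579416 = (870 + 3) - 4579416 = 873 - 4579416 = -4578543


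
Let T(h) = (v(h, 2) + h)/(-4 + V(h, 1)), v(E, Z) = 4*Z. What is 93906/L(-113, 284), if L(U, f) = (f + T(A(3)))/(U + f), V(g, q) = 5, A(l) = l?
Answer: 16057926/295 ≈ 54434.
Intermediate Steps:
T(h) = 8 + h (T(h) = (4*2 + h)/(-4 + 5) = (8 + h)/1 = (8 + h)*1 = 8 + h)
L(U, f) = (11 + f)/(U + f) (L(U, f) = (f + (8 + 3))/(U + f) = (f + 11)/(U + f) = (11 + f)/(U + f))
93906/L(-113, 284) = 93906/(((11 + 284)/(-113 + 284))) = 93906/((295/171)) = 93906/(((1/171)*295)) = 93906/(295/171) = 93906*(171/295) = 16057926/295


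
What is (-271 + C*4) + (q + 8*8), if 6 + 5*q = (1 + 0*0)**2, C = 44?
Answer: -32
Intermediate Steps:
q = -1 (q = -6/5 + (1 + 0*0)**2/5 = -6/5 + (1 + 0)**2/5 = -6/5 + (1/5)*1**2 = -6/5 + (1/5)*1 = -6/5 + 1/5 = -1)
(-271 + C*4) + (q + 8*8) = (-271 + 44*4) + (-1 + 8*8) = (-271 + 176) + (-1 + 64) = -95 + 63 = -32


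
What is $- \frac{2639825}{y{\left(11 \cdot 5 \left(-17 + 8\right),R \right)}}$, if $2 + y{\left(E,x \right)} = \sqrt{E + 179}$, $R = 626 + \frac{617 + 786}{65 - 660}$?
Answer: $\frac{527965}{32} + \frac{527965 i \sqrt{79}}{32} \approx 16499.0 + 1.4665 \cdot 10^{5} i$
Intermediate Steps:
$R = \frac{371067}{595}$ ($R = 626 + \frac{1403}{-595} = 626 + 1403 \left(- \frac{1}{595}\right) = 626 - \frac{1403}{595} = \frac{371067}{595} \approx 623.64$)
$y{\left(E,x \right)} = -2 + \sqrt{179 + E}$ ($y{\left(E,x \right)} = -2 + \sqrt{E + 179} = -2 + \sqrt{179 + E}$)
$- \frac{2639825}{y{\left(11 \cdot 5 \left(-17 + 8\right),R \right)}} = - \frac{2639825}{-2 + \sqrt{179 + 11 \cdot 5 \left(-17 + 8\right)}} = - \frac{2639825}{-2 + \sqrt{179 + 55 \left(-9\right)}} = - \frac{2639825}{-2 + \sqrt{179 - 495}} = - \frac{2639825}{-2 + \sqrt{-316}} = - \frac{2639825}{-2 + 2 i \sqrt{79}}$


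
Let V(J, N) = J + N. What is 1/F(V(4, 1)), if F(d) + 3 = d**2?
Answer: 1/22 ≈ 0.045455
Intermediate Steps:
F(d) = -3 + d**2
1/F(V(4, 1)) = 1/(-3 + (4 + 1)**2) = 1/(-3 + 5**2) = 1/(-3 + 25) = 1/22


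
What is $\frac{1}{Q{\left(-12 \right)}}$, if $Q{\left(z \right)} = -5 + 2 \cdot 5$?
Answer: $\frac{1}{5} \approx 0.2$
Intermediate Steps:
$Q{\left(z \right)} = 5$ ($Q{\left(z \right)} = -5 + 10 = 5$)
$\frac{1}{Q{\left(-12 \right)}} = \frac{1}{5}$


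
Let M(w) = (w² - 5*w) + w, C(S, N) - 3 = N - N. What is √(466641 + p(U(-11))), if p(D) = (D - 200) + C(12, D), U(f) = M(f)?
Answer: 13*√2761 ≈ 683.09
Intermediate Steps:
C(S, N) = 3 (C(S, N) = 3 + (N - N) = 3 + 0 = 3)
M(w) = w² - 4*w
U(f) = f*(-4 + f)
p(D) = -197 + D (p(D) = (D - 200) + 3 = (-200 + D) + 3 = -197 + D)
√(466641 + p(U(-11))) = √(466641 + (-197 - 11*(-4 - 11))) = √(466641 + (-197 - 11*(-15))) = √(466641 + (-197 + 165)) = √(466641 - 32) = √466609 = 13*√2761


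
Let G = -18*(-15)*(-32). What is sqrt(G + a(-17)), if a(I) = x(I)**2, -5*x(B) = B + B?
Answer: 2*I*sqrt(53711)/5 ≈ 92.703*I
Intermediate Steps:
x(B) = -2*B/5 (x(B) = -(B + B)/5 = -2*B/5)
G = -8640 (G = 270*(-32) = -8640)
a(I) = 4*I**2/25 (a(I) = (-2*I/5)**2 = 4*I**2/25)
sqrt(G + a(-17)) = sqrt(-8640 + (4/25)*(-17)**2) = sqrt(-8640 + (4/25)*289) = sqrt(-8640 + 1156/25) = sqrt(-214844/25) = 2*I*sqrt(53711)/5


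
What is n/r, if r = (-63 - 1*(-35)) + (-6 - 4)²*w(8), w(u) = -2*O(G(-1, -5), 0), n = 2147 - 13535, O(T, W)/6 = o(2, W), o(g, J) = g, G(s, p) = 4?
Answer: 2847/607 ≈ 4.6903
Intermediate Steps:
O(T, W) = 12 (O(T, W) = 6*2 = 12)
n = -11388
w(u) = -24 (w(u) = -2*12 = -24)
r = -2428 (r = (-63 - 1*(-35)) + (-6 - 4)²*(-24) = (-63 + 35) + (-10)²*(-24) = -28 + 100*(-24) = -28 - 2400 = -2428)
n/r = -11388/(-2428) = -11388*(-1/2428) = 2847/607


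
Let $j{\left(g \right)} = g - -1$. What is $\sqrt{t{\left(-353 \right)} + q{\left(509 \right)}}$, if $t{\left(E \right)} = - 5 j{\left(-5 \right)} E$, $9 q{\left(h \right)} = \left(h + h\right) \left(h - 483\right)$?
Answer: $\frac{4 i \sqrt{2317}}{3} \approx 64.18 i$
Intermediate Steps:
$j{\left(g \right)} = 1 + g$ ($j{\left(g \right)} = g + 1 = 1 + g$)
$q{\left(h \right)} = \frac{2 h \left(-483 + h\right)}{9}$ ($q{\left(h \right)} = \frac{\left(h + h\right) \left(h - 483\right)}{9} = \frac{2 h \left(-483 + h\right)}{9}$)
$t{\left(E \right)} = 20 E$ ($t{\left(E \right)} = - 5 \left(1 - 5\right) E = \left(-5\right) \left(-4\right) E = 20 E$)
$\sqrt{t{\left(-353 \right)} + q{\left(509 \right)}} = \sqrt{20 \left(-353\right) + \frac{2}{9} \cdot 509 \left(-483 + 509\right)} = \sqrt{-7060 + \frac{2}{9} \cdot 509 \cdot 26} = \sqrt{-7060 + \frac{26468}{9}} = \sqrt{- \frac{37072}{9}} = \frac{4 i \sqrt{2317}}{3}$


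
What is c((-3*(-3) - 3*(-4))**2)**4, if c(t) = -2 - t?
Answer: 38513670001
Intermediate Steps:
c((-3*(-3) - 3*(-4))**2)**4 = (-2 - (-3*(-3) - 3*(-4))**2)**4 = (-2 - (9 + 12)**2)**4 = (-2 - 1*21**2)**4 = (-2 - 1*441)**4 = (-2 - 441)**4 = (-443)**4 = 38513670001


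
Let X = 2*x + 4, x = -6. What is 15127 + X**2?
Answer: 15191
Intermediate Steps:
X = -8 (X = 2*(-6) + 4 = -12 + 4 = -8)
15127 + X**2 = 15127 + (-8)**2 = 15127 + 64 = 15191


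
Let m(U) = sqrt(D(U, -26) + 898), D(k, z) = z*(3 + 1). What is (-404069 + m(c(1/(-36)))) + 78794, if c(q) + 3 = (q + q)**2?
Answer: -325275 + sqrt(794) ≈ -3.2525e+5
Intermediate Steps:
D(k, z) = 4*z (D(k, z) = z*4 = 4*z)
c(q) = -3 + 4*q**2 (c(q) = -3 + (q + q)**2 = -3 + (2*q)**2 = -3 + 4*q**2)
m(U) = sqrt(794) (m(U) = sqrt(4*(-26) + 898) = sqrt(-104 + 898) = sqrt(794))
(-404069 + m(c(1/(-36)))) + 78794 = (-404069 + sqrt(794)) + 78794 = -325275 + sqrt(794)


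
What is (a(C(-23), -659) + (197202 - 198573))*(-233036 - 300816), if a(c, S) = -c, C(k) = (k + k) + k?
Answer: 695075304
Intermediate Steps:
C(k) = 3*k (C(k) = 2*k + k = 3*k)
(a(C(-23), -659) + (197202 - 198573))*(-233036 - 300816) = (-3*(-23) + (197202 - 198573))*(-233036 - 300816) = (-1*(-69) - 1371)*(-533852) = (69 - 1371)*(-533852) = -1302*(-533852) = 695075304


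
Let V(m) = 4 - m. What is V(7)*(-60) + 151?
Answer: 331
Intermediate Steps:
V(7)*(-60) + 151 = (4 - 1*7)*(-60) + 151 = (4 - 7)*(-60) + 151 = -3*(-60) + 151 = 180 + 151 = 331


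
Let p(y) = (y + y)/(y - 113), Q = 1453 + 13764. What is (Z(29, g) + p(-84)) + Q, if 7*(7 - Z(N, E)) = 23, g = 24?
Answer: 20990541/1379 ≈ 15222.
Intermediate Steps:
Z(N, E) = 26/7 (Z(N, E) = 7 - ⅐*23 = 7 - 23/7 = 26/7)
Q = 15217
p(y) = 2*y/(-113 + y) (p(y) = (2*y)/(-113 + y) = 2*y/(-113 + y))
(Z(29, g) + p(-84)) + Q = (26/7 + 2*(-84)/(-113 - 84)) + 15217 = (26/7 + 2*(-84)/(-197)) + 15217 = (26/7 + 2*(-84)*(-1/197)) + 15217 = (26/7 + 168/197) + 15217 = 6298/1379 + 15217 = 20990541/1379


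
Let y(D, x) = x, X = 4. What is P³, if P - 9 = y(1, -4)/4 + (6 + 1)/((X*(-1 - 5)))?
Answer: 6331625/13824 ≈ 458.02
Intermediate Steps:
P = 185/24 (P = 9 + (-4/4 + (6 + 1)/((4*(-1 - 5)))) = 9 + (-4*¼ + 7/((4*(-6)))) = 9 + (-1 + 7/(-24)) = 9 + (-1 + 7*(-1/24)) = 9 + (-1 - 7/24) = 9 - 31/24 = 185/24 ≈ 7.7083)
P³ = (185/24)³ = 6331625/13824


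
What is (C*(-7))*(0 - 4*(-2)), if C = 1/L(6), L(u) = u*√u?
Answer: -14*√6/9 ≈ -3.8103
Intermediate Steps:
L(u) = u^(3/2)
C = √6/36 (C = 1/(6^(3/2)) = 1/(6*√6) = √6/36 ≈ 0.068041)
(C*(-7))*(0 - 4*(-2)) = ((√6/36)*(-7))*(0 - 4*(-2)) = (-7*√6/36)*(0 + 8) = -7*√6/36*8 = -14*√6/9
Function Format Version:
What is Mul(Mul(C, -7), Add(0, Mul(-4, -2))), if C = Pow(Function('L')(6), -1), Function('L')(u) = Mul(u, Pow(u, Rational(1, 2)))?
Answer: Mul(Rational(-14, 9), Pow(6, Rational(1, 2))) ≈ -3.8103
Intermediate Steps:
Function('L')(u) = Pow(u, Rational(3, 2))
C = Mul(Rational(1, 36), Pow(6, Rational(1, 2))) (C = Pow(Pow(6, Rational(3, 2)), -1) = Pow(Mul(6, Pow(6, Rational(1, 2))), -1) = Mul(Rational(1, 36), Pow(6, Rational(1, 2))) ≈ 0.068041)
Mul(Mul(C, -7), Add(0, Mul(-4, -2))) = Mul(Mul(Mul(Rational(1, 36), Pow(6, Rational(1, 2))), -7), Add(0, Mul(-4, -2))) = Mul(Mul(Rational(-7, 36), Pow(6, Rational(1, 2))), Add(0, 8)) = Mul(Mul(Rational(-7, 36), Pow(6, Rational(1, 2))), 8) = Mul(Rational(-14, 9), Pow(6, Rational(1, 2)))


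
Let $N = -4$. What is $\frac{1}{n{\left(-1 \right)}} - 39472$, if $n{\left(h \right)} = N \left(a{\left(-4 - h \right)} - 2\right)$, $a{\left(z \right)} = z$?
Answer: $- \frac{789439}{20} \approx -39472.0$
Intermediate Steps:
$n{\left(h \right)} = 24 + 4 h$ ($n{\left(h \right)} = - 4 \left(\left(-4 - h\right) - 2\right) = - 4 \left(-6 - h\right) = 24 + 4 h$)
$\frac{1}{n{\left(-1 \right)}} - 39472 = \frac{1}{24 + 4 \left(-1\right)} - 39472 = \frac{1}{24 - 4} - 39472 = \frac{1}{20} - 39472 = - \frac{789439}{20}$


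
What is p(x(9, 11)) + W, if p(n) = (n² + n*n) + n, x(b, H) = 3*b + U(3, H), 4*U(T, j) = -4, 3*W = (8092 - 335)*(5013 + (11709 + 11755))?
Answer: 220900223/3 ≈ 7.3633e+7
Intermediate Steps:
W = 220896089/3 (W = ((8092 - 335)*(5013 + (11709 + 11755)))/3 = (7757*(5013 + 23464))/3 = (7757*28477)/3 = (⅓)*220896089 = 220896089/3 ≈ 7.3632e+7)
U(T, j) = -1 (U(T, j) = (¼)*(-4) = -1)
x(b, H) = -1 + 3*b (x(b, H) = 3*b - 1 = -1 + 3*b)
p(n) = n + 2*n² (p(n) = (n² + n²) + n = 2*n² + n = n + 2*n²)
p(x(9, 11)) + W = (-1 + 3*9)*(1 + 2*(-1 + 3*9)) + 220896089/3 = (-1 + 27)*(1 + 2*(-1 + 27)) + 220896089/3 = 26*(1 + 2*26) + 220896089/3 = 26*(1 + 52) + 220896089/3 = 26*53 + 220896089/3 = 1378 + 220896089/3 = 220900223/3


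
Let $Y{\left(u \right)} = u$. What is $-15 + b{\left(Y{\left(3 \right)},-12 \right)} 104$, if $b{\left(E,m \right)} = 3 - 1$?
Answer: $193$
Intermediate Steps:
$b{\left(E,m \right)} = 2$ ($b{\left(E,m \right)} = 3 - 1 = 2$)
$-15 + b{\left(Y{\left(3 \right)},-12 \right)} 104 = -15 + 2 \cdot 104 = -15 + 208 = 193$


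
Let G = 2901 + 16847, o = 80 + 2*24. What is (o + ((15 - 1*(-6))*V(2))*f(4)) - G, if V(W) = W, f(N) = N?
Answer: -19452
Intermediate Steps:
o = 128 (o = 80 + 48 = 128)
G = 19748
(o + ((15 - 1*(-6))*V(2))*f(4)) - G = (128 + ((15 - 1*(-6))*2)*4) - 1*19748 = (128 + ((15 + 6)*2)*4) - 19748 = (128 + (21*2)*4) - 19748 = (128 + 42*4) - 19748 = (128 + 168) - 19748 = 296 - 19748 = -19452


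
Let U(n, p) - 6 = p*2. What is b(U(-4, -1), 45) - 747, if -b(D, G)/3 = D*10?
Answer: -867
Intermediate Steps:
U(n, p) = 6 + 2*p (U(n, p) = 6 + p*2 = 6 + 2*p)
b(D, G) = -30*D (b(D, G) = -3*D*10 = -30*D)
b(U(-4, -1), 45) - 747 = -30*(6 + 2*(-1)) - 747 = -30*(6 - 2) - 747 = -30*4 - 747 = -120 - 747 = -867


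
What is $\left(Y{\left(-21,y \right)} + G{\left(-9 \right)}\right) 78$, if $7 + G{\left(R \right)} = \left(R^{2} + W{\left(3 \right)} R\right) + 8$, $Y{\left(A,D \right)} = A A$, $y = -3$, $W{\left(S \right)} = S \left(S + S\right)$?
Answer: $28158$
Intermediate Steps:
$W{\left(S \right)} = 2 S^{2}$ ($W{\left(S \right)} = S 2 S = 2 S^{2}$)
$Y{\left(A,D \right)} = A^{2}$
$G{\left(R \right)} = 1 + R^{2} + 18 R$ ($G{\left(R \right)} = -7 + \left(\left(R^{2} + 2 \cdot 3^{2} R\right) + 8\right) = -7 + \left(\left(R^{2} + 2 \cdot 9 R\right) + 8\right) = -7 + \left(\left(R^{2} + 18 R\right) + 8\right) = -7 + \left(8 + R^{2} + 18 R\right) = 1 + R^{2} + 18 R$)
$\left(Y{\left(-21,y \right)} + G{\left(-9 \right)}\right) 78 = \left(\left(-21\right)^{2} + \left(1 + \left(-9\right)^{2} + 18 \left(-9\right)\right)\right) 78 = \left(441 + \left(1 + 81 - 162\right)\right) 78 = \left(441 - 80\right) 78 = 361 \cdot 78 = 28158$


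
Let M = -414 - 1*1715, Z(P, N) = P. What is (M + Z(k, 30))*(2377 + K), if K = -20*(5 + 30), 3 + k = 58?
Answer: -3478098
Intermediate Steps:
k = 55 (k = -3 + 58 = 55)
K = -700 (K = -20*35 = -700)
M = -2129 (M = -414 - 1715 = -2129)
(M + Z(k, 30))*(2377 + K) = (-2129 + 55)*(2377 - 700) = -2074*1677 = -3478098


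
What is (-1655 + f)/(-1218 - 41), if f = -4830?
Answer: 6485/1259 ≈ 5.1509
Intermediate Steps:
(-1655 + f)/(-1218 - 41) = (-1655 - 4830)/(-1218 - 41) = -6485/(-1259) = -6485*(-1/1259) = 6485/1259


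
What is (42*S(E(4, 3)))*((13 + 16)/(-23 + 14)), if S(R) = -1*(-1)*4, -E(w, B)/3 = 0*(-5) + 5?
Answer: -1624/3 ≈ -541.33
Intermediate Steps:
E(w, B) = -15 (E(w, B) = -3*(0*(-5) + 5) = -3*(0 + 5) = -3*5 = -15)
S(R) = 4 (S(R) = 1*4 = 4)
(42*S(E(4, 3)))*((13 + 16)/(-23 + 14)) = (42*4)*((13 + 16)/(-23 + 14)) = 168*(29/(-9)) = 168*(29*(-1/9)) = 168*(-29/9) = -1624/3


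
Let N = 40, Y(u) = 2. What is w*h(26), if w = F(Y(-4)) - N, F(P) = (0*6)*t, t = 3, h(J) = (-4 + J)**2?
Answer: -19360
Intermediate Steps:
F(P) = 0 (F(P) = (0*6)*3 = 0*3 = 0)
w = -40 (w = 0 - 1*40 = 0 - 40 = -40)
w*h(26) = -40*(-4 + 26)**2 = -40*22**2 = -40*484 = -19360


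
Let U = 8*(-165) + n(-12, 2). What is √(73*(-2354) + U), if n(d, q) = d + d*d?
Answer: 11*I*√1430 ≈ 415.97*I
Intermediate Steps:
n(d, q) = d + d²
U = -1188 (U = 8*(-165) - 12*(1 - 12) = -1320 - 12*(-11) = -1320 + 132 = -1188)
√(73*(-2354) + U) = √(73*(-2354) - 1188) = √(-171842 - 1188) = √(-173030) = 11*I*√1430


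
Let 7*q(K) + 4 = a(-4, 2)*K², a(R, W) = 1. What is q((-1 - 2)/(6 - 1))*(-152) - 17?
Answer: 1551/25 ≈ 62.040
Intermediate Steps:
q(K) = -4/7 + K²/7 (q(K) = -4/7 + (1*K²)/7 = -4/7 + K²/7)
q((-1 - 2)/(6 - 1))*(-152) - 17 = (-4/7 + ((-1 - 2)/(6 - 1))²/7)*(-152) - 17 = (-4/7 + (-3/5)²/7)*(-152) - 17 = (-4/7 + (-3*⅕)²/7)*(-152) - 17 = (-4/7 + (-⅗)²/7)*(-152) - 17 = (-4/7 + (⅐)*(9/25))*(-152) - 17 = (-4/7 + 9/175)*(-152) - 17 = -13/25*(-152) - 17 = 1976/25 - 17 = 1551/25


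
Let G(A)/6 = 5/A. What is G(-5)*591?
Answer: -3546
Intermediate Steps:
G(A) = 30/A (G(A) = 6*(5/A) = 30/A)
G(-5)*591 = (30/(-5))*591 = (30*(-⅕))*591 = -6*591 = -3546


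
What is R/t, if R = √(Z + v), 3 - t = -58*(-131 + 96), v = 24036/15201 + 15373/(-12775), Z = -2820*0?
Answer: -√7036484291137/8747305665 ≈ -0.00030325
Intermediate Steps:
Z = 0
v = 24458309/64730925 (v = 24036*(1/15201) + 15373*(-1/12775) = 8012/5067 - 15373/12775 = 24458309/64730925 ≈ 0.37785)
t = -2027 (t = 3 - (-58)*(-131 + 96) = 3 - (-58)*(-35) = 3 - 1*2030 = 3 - 2030 = -2027)
R = √7036484291137/4315395 (R = √(0 + 24458309/64730925) = √(24458309/64730925) = √7036484291137/4315395 ≈ 0.61469)
R/t = (√7036484291137/4315395)/(-2027) = (√7036484291137/4315395)*(-1/2027) = -√7036484291137/8747305665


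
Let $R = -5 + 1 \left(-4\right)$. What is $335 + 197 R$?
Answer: $-1438$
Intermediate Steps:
$R = -9$ ($R = -5 - 4 = -9$)
$335 + 197 R = 335 + 197 \left(-9\right) = 335 - 1773 = -1438$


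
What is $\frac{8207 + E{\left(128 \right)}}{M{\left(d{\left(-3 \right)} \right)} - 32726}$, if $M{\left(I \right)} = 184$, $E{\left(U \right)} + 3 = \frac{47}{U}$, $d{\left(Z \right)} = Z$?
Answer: $- \frac{1050159}{4165376} \approx -0.25212$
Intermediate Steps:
$E{\left(U \right)} = -3 + \frac{47}{U}$
$\frac{8207 + E{\left(128 \right)}}{M{\left(d{\left(-3 \right)} \right)} - 32726} = \frac{8207 - \left(3 - \frac{47}{128}\right)}{184 - 32726} = \frac{8207 + \left(-3 + 47 \cdot \frac{1}{128}\right)}{-32542} = \left(8207 + \left(-3 + \frac{47}{128}\right)\right) \left(- \frac{1}{32542}\right) = \left(8207 - \frac{337}{128}\right) \left(- \frac{1}{32542}\right) = \frac{1050159}{128} \left(- \frac{1}{32542}\right) = - \frac{1050159}{4165376}$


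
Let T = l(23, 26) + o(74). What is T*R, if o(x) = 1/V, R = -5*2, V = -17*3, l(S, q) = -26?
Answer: 13270/51 ≈ 260.20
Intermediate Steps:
V = -51
R = -10
o(x) = -1/51 (o(x) = 1/(-51) = -1/51)
T = -1327/51 (T = -26 - 1/51 = -1327/51 ≈ -26.020)
T*R = -1327/51*(-10) = 13270/51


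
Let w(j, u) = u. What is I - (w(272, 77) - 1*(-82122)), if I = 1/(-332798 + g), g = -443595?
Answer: -63818728208/776393 ≈ -82199.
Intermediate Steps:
I = -1/776393 (I = 1/(-332798 - 443595) = 1/(-776393) = -1/776393 ≈ -1.2880e-6)
I - (w(272, 77) - 1*(-82122)) = -1/776393 - (77 - 1*(-82122)) = -1/776393 - (77 + 82122) = -1/776393 - 1*82199 = -1/776393 - 82199 = -63818728208/776393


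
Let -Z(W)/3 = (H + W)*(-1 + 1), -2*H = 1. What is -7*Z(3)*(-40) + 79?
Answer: 79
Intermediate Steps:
H = -1/2 (H = -1/2*1 = -1/2 ≈ -0.50000)
Z(W) = 0 (Z(W) = -3*(-1/2 + W)*(-1 + 1) = -3*(-1/2 + W)*0 = -3*0 = 0)
-7*Z(3)*(-40) + 79 = -7*0*(-40) + 79 = 0*(-40) + 79 = 0 + 79 = 79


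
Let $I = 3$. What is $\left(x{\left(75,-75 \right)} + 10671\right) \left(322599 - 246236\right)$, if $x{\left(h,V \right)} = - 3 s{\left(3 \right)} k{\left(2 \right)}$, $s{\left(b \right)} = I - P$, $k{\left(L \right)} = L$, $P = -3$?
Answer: $812120505$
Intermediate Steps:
$s{\left(b \right)} = 6$ ($s{\left(b \right)} = 3 - -3 = 3 + 3 = 6$)
$x{\left(h,V \right)} = -36$ ($x{\left(h,V \right)} = \left(-3\right) 6 \cdot 2 = \left(-18\right) 2 = -36$)
$\left(x{\left(75,-75 \right)} + 10671\right) \left(322599 - 246236\right) = \left(-36 + 10671\right) \left(322599 - 246236\right) = 10635 \cdot 76363 = 812120505$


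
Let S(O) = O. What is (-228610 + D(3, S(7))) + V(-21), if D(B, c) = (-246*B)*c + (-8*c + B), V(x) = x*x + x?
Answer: -233409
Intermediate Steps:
V(x) = x + x² (V(x) = x² + x = x + x²)
D(B, c) = B - 8*c - 246*B*c (D(B, c) = -246*B*c + (B - 8*c) = B - 8*c - 246*B*c)
(-228610 + D(3, S(7))) + V(-21) = (-228610 + (3 - 8*7 - 246*3*7)) - 21*(1 - 21) = (-228610 + (3 - 56 - 5166)) - 21*(-20) = (-228610 - 5219) + 420 = -233829 + 420 = -233409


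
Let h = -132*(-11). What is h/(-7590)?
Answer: -22/115 ≈ -0.19130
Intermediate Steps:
h = 1452 (h = -1*(-1452) = 1452)
h/(-7590) = 1452/(-7590) = 1452*(-1/7590) = -22/115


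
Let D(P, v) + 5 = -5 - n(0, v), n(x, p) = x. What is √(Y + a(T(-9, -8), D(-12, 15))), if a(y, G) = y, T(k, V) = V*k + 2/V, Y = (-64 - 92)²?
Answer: √97631/2 ≈ 156.23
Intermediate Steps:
D(P, v) = -10 (D(P, v) = -5 + (-5 - 1*0) = -5 + (-5 + 0) = -5 - 5 = -10)
Y = 24336 (Y = (-156)² = 24336)
T(k, V) = 2/V + V*k
√(Y + a(T(-9, -8), D(-12, 15))) = √(24336 + (2/(-8) - 8*(-9))) = √(24336 + (2*(-⅛) + 72)) = √(24336 + (-¼ + 72)) = √(24336 + 287/4) = √(97631/4) = √97631/2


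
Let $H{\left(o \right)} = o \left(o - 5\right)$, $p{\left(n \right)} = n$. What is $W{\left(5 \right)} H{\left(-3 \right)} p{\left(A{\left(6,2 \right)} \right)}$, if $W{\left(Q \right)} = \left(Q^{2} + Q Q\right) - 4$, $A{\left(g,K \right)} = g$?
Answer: $6624$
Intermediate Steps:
$W{\left(Q \right)} = -4 + 2 Q^{2}$ ($W{\left(Q \right)} = \left(Q^{2} + Q^{2}\right) - 4 = 2 Q^{2} - 4 = -4 + 2 Q^{2}$)
$H{\left(o \right)} = o \left(-5 + o\right)$
$W{\left(5 \right)} H{\left(-3 \right)} p{\left(A{\left(6,2 \right)} \right)} = \left(-4 + 2 \cdot 5^{2}\right) \left(- 3 \left(-5 - 3\right)\right) 6 = \left(-4 + 2 \cdot 25\right) \left(\left(-3\right) \left(-8\right)\right) 6 = \left(-4 + 50\right) 24 \cdot 6 = 46 \cdot 24 \cdot 6 = 1104 \cdot 6 = 6624$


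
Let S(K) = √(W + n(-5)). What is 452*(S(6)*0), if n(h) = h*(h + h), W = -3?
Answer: 0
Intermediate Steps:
n(h) = 2*h² (n(h) = h*(2*h) = 2*h²)
S(K) = √47 (S(K) = √(-3 + 2*(-5)²) = √(-3 + 2*25) = √(-3 + 50) = √47)
452*(S(6)*0) = 452*(√47*0) = 452*0 = 0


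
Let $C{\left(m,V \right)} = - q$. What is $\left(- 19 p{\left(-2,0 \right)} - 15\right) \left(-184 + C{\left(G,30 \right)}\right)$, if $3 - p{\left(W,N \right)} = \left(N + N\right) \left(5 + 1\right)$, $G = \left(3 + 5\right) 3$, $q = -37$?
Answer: $10584$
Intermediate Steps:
$G = 24$ ($G = 8 \cdot 3 = 24$)
$p{\left(W,N \right)} = 3 - 12 N$ ($p{\left(W,N \right)} = 3 - \left(N + N\right) \left(5 + 1\right) = 3 - 2 N 6 = 3 - 12 N$)
$C{\left(m,V \right)} = 37$ ($C{\left(m,V \right)} = \left(-1\right) \left(-37\right) = 37$)
$\left(- 19 p{\left(-2,0 \right)} - 15\right) \left(-184 + C{\left(G,30 \right)}\right) = \left(- 19 \left(3 - 0\right) - 15\right) \left(-184 + 37\right) = \left(- 19 \left(3 + 0\right) - 15\right) \left(-147\right) = \left(\left(-19\right) 3 - 15\right) \left(-147\right) = \left(-57 - 15\right) \left(-147\right) = \left(-72\right) \left(-147\right) = 10584$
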